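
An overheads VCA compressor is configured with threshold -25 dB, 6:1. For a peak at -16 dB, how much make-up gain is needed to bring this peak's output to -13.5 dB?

The peak compresses to -25 + 9/6 = -23.5 dB.
To reach -13.5 dB requires -13.5 − (-23.5) = 10 dB of make-up.

10 dB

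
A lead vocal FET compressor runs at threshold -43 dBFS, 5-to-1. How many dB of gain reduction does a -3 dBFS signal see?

-3 dBFS exceeds the threshold by 40 dB.
At 5:1, output sits 40/5 = 8 dB above threshold.
GR = overshoot in − overshoot out = 40 − 8 = 32 dB.

32 dB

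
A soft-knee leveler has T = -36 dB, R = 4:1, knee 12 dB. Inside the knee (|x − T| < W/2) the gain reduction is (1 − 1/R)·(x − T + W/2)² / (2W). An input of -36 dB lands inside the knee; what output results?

x − T + W/2 = -36 − (-36) + 6 = 6.
GR = (1 − 1/4) × 6² / 24 = 0.75 × 36 / 24 = 1.125 dB.
Output = -36 − 1.125 = -37.125 dB.

-37.125 dB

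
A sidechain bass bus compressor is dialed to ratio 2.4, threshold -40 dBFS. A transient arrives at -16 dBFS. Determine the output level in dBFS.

-30 dBFS

The input is 24 dB above the -40 dBFS threshold.
At 2.4:1 the overshoot is divided by 2.4, leaving 10 dB above threshold.
So the level is -40 + 10 = -30 dBFS.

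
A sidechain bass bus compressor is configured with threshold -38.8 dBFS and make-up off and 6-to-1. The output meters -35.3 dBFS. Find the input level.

-17.8 dBFS

The compressed level sits -35.3 − (-38.8) = 3.5 dB over threshold.
Input overshoot = R × output overshoot = 21 dB → input = -38.8 + 21 = -17.8 dBFS.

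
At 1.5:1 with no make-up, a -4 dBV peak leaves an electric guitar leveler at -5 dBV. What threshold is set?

Input is 3 dB above T (since output overshoot × R = input overshoot: (-5 − T)·1.5 = -4 − T gives T = -7 dBV).
Check: -7 + (-4 − (-7))/1.5 = -7 + 2 = -5 dBV. ✓

-7 dBV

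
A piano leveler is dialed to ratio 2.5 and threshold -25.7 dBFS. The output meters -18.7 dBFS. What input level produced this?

Post-compression overshoot = -18.7 − (-25.7) = 7 dB.
Input overshoot = R × output overshoot = 17.5 dB → input = -25.7 + 17.5 = -8.2 dBFS.

-8.2 dBFS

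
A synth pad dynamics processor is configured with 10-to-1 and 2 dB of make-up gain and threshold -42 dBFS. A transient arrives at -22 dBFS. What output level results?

-38 dBFS

The input is 20 dB above the -42 dBFS threshold.
The 20 dB excess becomes 2 dB after 10:1 reduction.
That puts the output at -40 dBFS; make-up adds 2 dB, giving -38 dBFS.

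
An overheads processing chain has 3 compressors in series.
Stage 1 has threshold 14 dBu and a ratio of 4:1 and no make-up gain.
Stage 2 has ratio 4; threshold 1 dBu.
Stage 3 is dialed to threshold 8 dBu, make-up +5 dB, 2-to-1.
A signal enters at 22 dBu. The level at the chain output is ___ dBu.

Stage 1: 8 dB above 14 dBu, reduced 4:1 to 2 dB above → 16 dBu.
Stage 2: 16 dBu is 15 dB over 1 dBu; at 4:1 that becomes 3.75 dB over, giving 4.75 dBu.
Stage 3: below threshold (4.75 ≤ 8); passes unchanged; make-up brings it to 9.75 dBu.

9.75 dBu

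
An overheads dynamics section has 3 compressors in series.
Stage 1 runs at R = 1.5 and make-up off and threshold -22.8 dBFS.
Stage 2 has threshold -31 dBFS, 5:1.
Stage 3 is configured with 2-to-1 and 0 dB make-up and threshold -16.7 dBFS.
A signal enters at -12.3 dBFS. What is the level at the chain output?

-27.96 dBFS

Stage 1: 10.5 dB above -22.8 dBFS, reduced 1.5:1 to 7 dB above → -15.8 dBFS.
Stage 2: overshoot 15.2 dB → 15.2/5 = 3.04 dB → -27.96 dBFS.
Stage 3: -27.96 dBFS ≤ -16.7 dBFS, so stage 3 doesn't engage; output -27.96 dBFS.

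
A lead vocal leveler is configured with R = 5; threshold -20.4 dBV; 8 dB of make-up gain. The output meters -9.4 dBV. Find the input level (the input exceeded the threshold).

-5.4 dBV

Remove make-up: -9.4 − 8 = -17.4 dBV.
The compressed level sits -17.4 − (-20.4) = 3 dB over threshold.
Before 5:1 compression the overshoot was 3 × 5 = 15 dB, so input = -20.4 + 15 = -5.4 dBV.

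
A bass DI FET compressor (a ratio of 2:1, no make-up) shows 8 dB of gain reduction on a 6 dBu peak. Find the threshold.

-10 dBu

Let T be the threshold. Output overshoot = (input overshoot)/R, so -2 − T = (6 − T)/2.
2·(-2 − T) = 6 − T → 1·T = -4 − 6 = -10.
T = -10/1 = -10 dBu.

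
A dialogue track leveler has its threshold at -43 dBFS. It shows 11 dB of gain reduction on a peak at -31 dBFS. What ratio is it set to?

Input overshoot = -31 − (-43) = 12 dB.
Output overshoot = 12 − 11 = 1 dB.
Ratio = input overshoot / output overshoot = 12 / 1 = 12.

12:1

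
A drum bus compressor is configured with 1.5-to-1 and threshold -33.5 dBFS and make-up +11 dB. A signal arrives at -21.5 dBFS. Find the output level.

The input is 12 dB above the -33.5 dBFS threshold.
The 12 dB excess becomes 8 dB after 1.5:1 reduction.
Output = -33.5 + 8 = -25.5 dBFS; make-up adds 11 dB, giving -14.5 dBFS.

-14.5 dBFS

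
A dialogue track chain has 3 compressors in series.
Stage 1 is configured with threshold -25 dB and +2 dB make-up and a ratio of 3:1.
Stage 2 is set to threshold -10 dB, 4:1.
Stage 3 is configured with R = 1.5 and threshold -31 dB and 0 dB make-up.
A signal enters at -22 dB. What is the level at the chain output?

-25 dB

Stage 1: overshoot 3 dB → 3/3 = 1 dB → -24 dB; +2 dB make-up → -22 dB.
Stage 2: -22 dB is at or below the -10 dB threshold — no compression; output -22 dB.
Stage 3: overshoot 9 dB → 9/1.5 = 6 dB → -25 dB.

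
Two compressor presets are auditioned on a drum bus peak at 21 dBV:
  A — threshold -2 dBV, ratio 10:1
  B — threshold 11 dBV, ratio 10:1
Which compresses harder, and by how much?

A: overshoot 23 dB → output overshoot 2.3 dB → GR 20.7 dB.
B: overshoot 10 dB → output overshoot 1 dB → GR 9 dB.
A applies 11.7 dB more gain reduction.

A, by 11.7 dB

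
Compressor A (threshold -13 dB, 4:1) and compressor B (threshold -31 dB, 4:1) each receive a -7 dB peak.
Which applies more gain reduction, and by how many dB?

A: GR = 6 − 6/4 = 4.5 dB.
B: GR = 24 − 24/4 = 18 dB.
B reduces 13.5 dB more.

B, by 13.5 dB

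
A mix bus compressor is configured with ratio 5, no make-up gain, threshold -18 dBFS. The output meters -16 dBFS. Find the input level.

-8 dBFS

The compressed level sits -16 − (-18) = 2 dB over threshold.
Before 5:1 compression the overshoot was 2 × 5 = 10 dB, so input = -18 + 10 = -8 dBFS.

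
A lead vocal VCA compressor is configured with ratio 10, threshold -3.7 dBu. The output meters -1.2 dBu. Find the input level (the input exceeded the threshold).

21.3 dBu

The compressed level sits -1.2 − (-3.7) = 2.5 dB over threshold.
Before 10:1 compression the overshoot was 2.5 × 10 = 25 dB, so input = -3.7 + 25 = 21.3 dBu.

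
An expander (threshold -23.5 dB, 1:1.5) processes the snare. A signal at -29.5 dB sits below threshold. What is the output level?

-32.5 dB

Undershoot = (-23.5) − (-29.5) = 6 dB.
At 1:1.5, that expands to 9 dB under threshold.
Output = -23.5 − 9 = -32.5 dB.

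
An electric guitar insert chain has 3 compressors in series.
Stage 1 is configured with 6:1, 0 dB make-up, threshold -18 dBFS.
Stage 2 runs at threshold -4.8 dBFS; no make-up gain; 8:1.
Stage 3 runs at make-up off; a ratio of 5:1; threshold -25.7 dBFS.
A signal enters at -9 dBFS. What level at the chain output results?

Stage 1: -9 dBFS is 9 dB over -18 dBFS; at 6:1 that becomes 1.5 dB over, giving -16.5 dBFS.
Stage 2: -16.5 dBFS ≤ -4.8 dBFS, so stage 2 doesn't engage; output -16.5 dBFS.
Stage 3: overshoot 9.2 dB → 9.2/5 = 1.84 dB → -23.86 dBFS.

-23.86 dBFS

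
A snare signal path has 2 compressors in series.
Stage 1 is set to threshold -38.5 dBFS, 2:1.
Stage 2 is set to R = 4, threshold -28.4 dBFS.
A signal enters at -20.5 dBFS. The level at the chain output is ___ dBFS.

-29.5 dBFS

Stage 1: -20.5 dBFS is 18 dB over -38.5 dBFS; at 2:1 that becomes 9 dB over, giving -29.5 dBFS.
Stage 2: -29.5 dBFS is at or below the -28.4 dBFS threshold — no compression; output -29.5 dBFS.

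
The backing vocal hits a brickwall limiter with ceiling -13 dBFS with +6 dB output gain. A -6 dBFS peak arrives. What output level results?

A brickwall limiter is an ∞:1 compressor: any input above the ceiling is clamped to -13 dBFS.
Output gain then adds 6 dB: -13 + 6 = -7 dBFS.

-7 dBFS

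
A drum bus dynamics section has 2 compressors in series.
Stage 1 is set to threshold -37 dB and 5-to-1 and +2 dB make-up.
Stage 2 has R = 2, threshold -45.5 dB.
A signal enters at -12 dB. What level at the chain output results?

Stage 1: -12 dB is 25 dB over -37 dB; at 5:1 that becomes 5 dB over, giving -32 dB; +2 dB make-up → -30 dB.
Stage 2: overshoot 15.5 dB → 15.5/2 = 7.75 dB → -37.75 dB.

-37.75 dB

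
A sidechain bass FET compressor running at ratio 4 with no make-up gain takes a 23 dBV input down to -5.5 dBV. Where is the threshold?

Input is 38 dB above T (since output overshoot × R = input overshoot: (-5.5 − T)·4 = 23 − T gives T = -15 dBV).
Check: -15 + (23 − (-15))/4 = -15 + 9.5 = -5.5 dBV. ✓

-15 dBV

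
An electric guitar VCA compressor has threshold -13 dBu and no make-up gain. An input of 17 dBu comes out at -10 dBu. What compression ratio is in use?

10:1

Input overshoot = 17 − (-13) = 30 dB; output overshoot = -10 − (-13) = 3 dB.
Ratio = 30 / 3 = 10.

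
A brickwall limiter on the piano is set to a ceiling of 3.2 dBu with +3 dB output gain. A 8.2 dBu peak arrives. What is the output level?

A brickwall limiter is an ∞:1 compressor: any input above the ceiling is clamped to 3.2 dBu.
Output gain then adds 3 dB: 3.2 + 3 = 6.2 dBu.

6.2 dBu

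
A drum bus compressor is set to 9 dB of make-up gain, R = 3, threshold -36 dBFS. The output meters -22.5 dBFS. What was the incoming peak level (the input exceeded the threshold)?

Stripping the +9 dB make-up gives -31.5 dBFS at the gain stage.
Post-compression overshoot = -31.5 − (-36) = 4.5 dB.
Input overshoot = R × output overshoot = 13.5 dB → input = -36 + 13.5 = -22.5 dBFS.

-22.5 dBFS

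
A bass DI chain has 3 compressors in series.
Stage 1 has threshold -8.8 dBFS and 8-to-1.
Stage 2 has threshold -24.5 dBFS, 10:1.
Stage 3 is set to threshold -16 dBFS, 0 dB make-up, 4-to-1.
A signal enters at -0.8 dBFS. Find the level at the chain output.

Stage 1: overshoot 8 dB → 8/8 = 1 dB → -7.8 dBFS.
Stage 2: overshoot 16.7 dB → 16.7/10 = 1.67 dB → -22.83 dBFS.
Stage 3: below threshold (-22.83 ≤ -16); passes unchanged; output -22.83 dBFS.

-22.83 dBFS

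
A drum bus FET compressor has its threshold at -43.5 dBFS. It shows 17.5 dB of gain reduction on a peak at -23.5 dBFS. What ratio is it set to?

8:1

Input overshoot = -23.5 − (-43.5) = 20 dB.
Output overshoot = 20 − 17.5 = 2.5 dB.
Ratio = input overshoot / output overshoot = 20 / 2.5 = 8.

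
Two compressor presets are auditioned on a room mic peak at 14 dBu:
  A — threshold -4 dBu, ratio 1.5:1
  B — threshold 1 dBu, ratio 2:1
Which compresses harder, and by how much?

A: GR = 18 − 18/1.5 = 6 dB.
B: GR = 13 − 13/2 = 6.5 dB.
B reduces 0.5 dB more.

B, by 0.5 dB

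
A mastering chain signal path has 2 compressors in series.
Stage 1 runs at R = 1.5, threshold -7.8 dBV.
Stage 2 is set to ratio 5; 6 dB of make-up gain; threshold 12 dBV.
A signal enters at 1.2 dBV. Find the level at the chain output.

4.2 dBV

Stage 1: overshoot 9 dB → 9/1.5 = 6 dB → -1.8 dBV.
Stage 2: below threshold (-1.8 ≤ 12); passes unchanged; make-up brings it to 4.2 dBV.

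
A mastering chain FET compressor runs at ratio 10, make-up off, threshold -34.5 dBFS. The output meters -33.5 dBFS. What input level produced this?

-24.5 dBFS

The compressed level sits -33.5 − (-34.5) = 1 dB over threshold.
Input overshoot = R × output overshoot = 10 dB → input = -34.5 + 10 = -24.5 dBFS.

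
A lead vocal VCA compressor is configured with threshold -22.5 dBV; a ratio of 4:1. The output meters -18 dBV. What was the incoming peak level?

-4.5 dBV

Post-compression overshoot = -18 − (-22.5) = 4.5 dB.
Undo the ratio: input overshoot = 4.5 × 4 = 18 dB, giving input = -4.5 dBV.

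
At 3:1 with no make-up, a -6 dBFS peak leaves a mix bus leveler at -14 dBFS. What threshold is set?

-18 dBFS

Input is 12 dB above T (since output overshoot × R = input overshoot: (-14 − T)·3 = -6 − T gives T = -18 dBFS).
Check: -18 + (-6 − (-18))/3 = -18 + 4 = -14 dBFS. ✓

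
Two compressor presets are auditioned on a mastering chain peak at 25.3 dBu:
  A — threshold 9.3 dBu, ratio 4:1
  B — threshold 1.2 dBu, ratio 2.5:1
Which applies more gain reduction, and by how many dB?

B, by 2.46 dB

A: overshoot 16 dB → output overshoot 4 dB → GR 12 dB.
B: overshoot 24.1 dB → output overshoot 9.64 dB → GR 14.46 dB.
B applies 2.46 dB more gain reduction.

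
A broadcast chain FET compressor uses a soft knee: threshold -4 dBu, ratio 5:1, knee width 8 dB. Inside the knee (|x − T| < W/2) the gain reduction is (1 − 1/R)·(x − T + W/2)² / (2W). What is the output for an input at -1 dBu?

-3.45 dBu

x − T + W/2 = -1 − (-4) + 4 = 7.
GR = (1 − 1/5) × 7² / 16 = 0.8 × 49 / 16 = 2.45 dB.
Output = -1 − 2.45 = -3.45 dBu.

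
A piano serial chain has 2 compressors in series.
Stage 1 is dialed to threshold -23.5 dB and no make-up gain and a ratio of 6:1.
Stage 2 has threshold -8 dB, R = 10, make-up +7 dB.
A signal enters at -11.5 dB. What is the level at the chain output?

-14.5 dB

Stage 1: -11.5 dB is 12 dB over -23.5 dB; at 6:1 that becomes 2 dB over, giving -21.5 dB.
Stage 2: -21.5 dB is at or below the -8 dB threshold — no compression; make-up brings it to -14.5 dB.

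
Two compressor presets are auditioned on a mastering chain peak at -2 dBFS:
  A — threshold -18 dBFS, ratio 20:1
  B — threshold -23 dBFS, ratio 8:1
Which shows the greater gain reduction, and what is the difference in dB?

B, by 3.175 dB

A: GR = 16 − 16/20 = 15.2 dB.
B: GR = 21 − 21/8 = 18.375 dB.
B reduces 3.175 dB more.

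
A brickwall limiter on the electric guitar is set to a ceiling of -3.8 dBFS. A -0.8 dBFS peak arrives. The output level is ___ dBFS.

A brickwall limiter is an ∞:1 compressor: any input above the ceiling is clamped to -3.8 dBFS.

-3.8 dBFS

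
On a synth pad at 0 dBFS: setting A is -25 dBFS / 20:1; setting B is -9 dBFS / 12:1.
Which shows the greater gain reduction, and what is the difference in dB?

A, by 15.5 dB

A: 25 dB over, compressed to 1.25 dB over, so 23.75 dB of GR.
B: 9 dB over, compressed to 0.75 dB over, so 8.25 dB of GR.
Difference: 15.5 dB in favour of A.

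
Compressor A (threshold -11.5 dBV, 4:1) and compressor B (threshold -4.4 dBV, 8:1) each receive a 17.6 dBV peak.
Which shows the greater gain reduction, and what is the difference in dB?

A, by 2.575 dB

A: GR = 29.1 − 29.1/4 = 21.825 dB.
B: GR = 22 − 22/8 = 19.25 dB.
A applies 2.575 dB more gain reduction.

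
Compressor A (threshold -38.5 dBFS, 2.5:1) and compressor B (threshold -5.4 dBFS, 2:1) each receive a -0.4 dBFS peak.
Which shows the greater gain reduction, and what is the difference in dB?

A: GR = 38.1 − 38.1/2.5 = 22.86 dB.
B: GR = 5 − 5/2 = 2.5 dB.
A applies 20.36 dB more gain reduction.

A, by 20.36 dB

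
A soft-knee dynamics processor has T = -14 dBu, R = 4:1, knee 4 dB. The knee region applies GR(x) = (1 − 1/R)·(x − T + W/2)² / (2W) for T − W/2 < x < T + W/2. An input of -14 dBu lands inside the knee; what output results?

-14.375 dBu

x − T + W/2 = -14 − (-14) + 2 = 2.
GR = (1 − 1/4) × 2² / 8 = 0.75 × 4 / 8 = 0.375 dB.
Output = -14 − 0.375 = -14.375 dBu.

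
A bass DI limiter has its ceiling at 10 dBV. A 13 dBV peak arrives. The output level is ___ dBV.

The limiter clamps the peak to its 10 dBV ceiling.

10 dBV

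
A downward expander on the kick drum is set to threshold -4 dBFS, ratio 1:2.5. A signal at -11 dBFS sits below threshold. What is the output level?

-21.5 dBFS

Below threshold, a 1:2.5 expander applies gain = (2.5−1)×(T − x) of attenuation.
(2.5−1) × 7 = 10.5 dB, so output = -11 − 10.5 = -21.5 dBFS.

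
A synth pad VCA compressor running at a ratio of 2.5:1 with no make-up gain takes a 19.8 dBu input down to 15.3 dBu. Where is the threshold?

12.3 dBu

Gain reduction = 19.8 − 15.3 = 4.5 dB; output overshoot = GR / (R − 1) = 4.5 / 1.5 = 3 dB.
Threshold = output − output overshoot = 15.3 − 3 = 12.3 dBu.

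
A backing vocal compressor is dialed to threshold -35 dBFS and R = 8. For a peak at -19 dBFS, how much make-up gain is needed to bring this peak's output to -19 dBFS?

14 dB

Without make-up, output = threshold + overshoot/8 = -35 + 2 = -33 dBFS.
Gap to target: 14 dB.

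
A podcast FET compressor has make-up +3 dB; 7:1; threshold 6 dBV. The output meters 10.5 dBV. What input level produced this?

Before make-up, the level was 10.5 − 3 = 7.5 dBV.
Post-compression overshoot = 7.5 − 6 = 1.5 dB.
Undo the ratio: input overshoot = 1.5 × 7 = 10.5 dB, giving input = 16.5 dBV.

16.5 dBV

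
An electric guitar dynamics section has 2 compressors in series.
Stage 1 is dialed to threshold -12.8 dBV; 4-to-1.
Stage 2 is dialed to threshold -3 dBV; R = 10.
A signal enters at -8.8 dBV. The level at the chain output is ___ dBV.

Stage 1: -8.8 dBV is 4 dB over -12.8 dBV; at 4:1 that becomes 1 dB over, giving -11.8 dBV.
Stage 2: -11.8 dBV ≤ -3 dBV, so stage 2 doesn't engage; output -11.8 dBV.

-11.8 dBV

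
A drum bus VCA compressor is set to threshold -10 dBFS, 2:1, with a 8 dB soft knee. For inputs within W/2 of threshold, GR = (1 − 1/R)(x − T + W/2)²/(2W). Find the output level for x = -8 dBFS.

x − T + W/2 = -8 − (-10) + 4 = 6.
GR = (1 − 1/2) × 6² / 16 = 0.5 × 36 / 16 = 1.125 dB.
Output = -8 − 1.125 = -9.125 dBFS.

-9.125 dBFS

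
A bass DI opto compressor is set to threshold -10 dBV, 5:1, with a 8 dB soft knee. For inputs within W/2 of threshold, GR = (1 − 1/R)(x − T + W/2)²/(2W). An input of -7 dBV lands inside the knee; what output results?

x − T + W/2 = -7 − (-10) + 4 = 7.
GR = (1 − 1/5) × 7² / 16 = 0.8 × 49 / 16 = 2.45 dB.
Output = -7 − 2.45 = -9.45 dBV.

-9.45 dBV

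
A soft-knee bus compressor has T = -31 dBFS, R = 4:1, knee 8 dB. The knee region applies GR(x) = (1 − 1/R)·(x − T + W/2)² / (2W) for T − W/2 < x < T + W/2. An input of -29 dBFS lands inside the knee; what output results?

-30.6875 dBFS

x − T + W/2 = -29 − (-31) + 4 = 6.
GR = (1 − 1/4) × 6² / 16 = 0.75 × 36 / 16 = 1.6875 dB.
Output = -29 − 1.6875 = -30.6875 dBFS.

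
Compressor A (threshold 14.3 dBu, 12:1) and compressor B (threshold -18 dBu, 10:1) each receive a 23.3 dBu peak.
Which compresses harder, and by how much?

A: 9 dB over, compressed to 0.75 dB over, so 8.25 dB of GR.
B: 41.3 dB over, compressed to 4.13 dB over, so 37.17 dB of GR.
Difference: 28.92 dB in favour of B.

B, by 28.92 dB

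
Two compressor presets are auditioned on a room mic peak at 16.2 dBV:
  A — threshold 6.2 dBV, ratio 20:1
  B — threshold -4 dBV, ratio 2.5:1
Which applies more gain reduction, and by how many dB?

A: overshoot 10 dB → output overshoot 0.5 dB → GR 9.5 dB.
B: overshoot 20.2 dB → output overshoot 8.08 dB → GR 12.12 dB.
B reduces 2.62 dB more.

B, by 2.62 dB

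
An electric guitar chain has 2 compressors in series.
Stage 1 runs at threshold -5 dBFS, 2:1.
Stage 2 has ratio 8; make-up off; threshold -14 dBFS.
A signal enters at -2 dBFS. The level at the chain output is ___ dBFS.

Stage 1: overshoot 3 dB → 3/2 = 1.5 dB → -3.5 dBFS.
Stage 2: 10.5 dB above -14 dBFS, reduced 8:1 to 1.3125 dB above → -12.6875 dBFS.

-12.6875 dBFS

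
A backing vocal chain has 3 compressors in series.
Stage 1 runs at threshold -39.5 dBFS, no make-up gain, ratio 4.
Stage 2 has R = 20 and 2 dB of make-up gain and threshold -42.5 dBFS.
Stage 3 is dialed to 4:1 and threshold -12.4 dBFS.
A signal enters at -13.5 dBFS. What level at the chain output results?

Stage 1: -13.5 dBFS is 26 dB over -39.5 dBFS; at 4:1 that becomes 6.5 dB over, giving -33 dBFS.
Stage 2: overshoot 9.5 dB → 9.5/20 = 0.475 dB → -42.025 dBFS; +2 dB make-up → -40.025 dBFS.
Stage 3: -40.025 dBFS is at or below the -12.4 dBFS threshold — no compression; output -40.025 dBFS.

-40.025 dBFS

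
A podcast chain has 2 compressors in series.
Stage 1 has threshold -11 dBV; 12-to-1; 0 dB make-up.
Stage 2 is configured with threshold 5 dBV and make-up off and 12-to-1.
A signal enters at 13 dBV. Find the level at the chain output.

-9 dBV

Stage 1: overshoot 24 dB → 24/12 = 2 dB → -9 dBV.
Stage 2: below threshold (-9 ≤ 5); passes unchanged; output -9 dBV.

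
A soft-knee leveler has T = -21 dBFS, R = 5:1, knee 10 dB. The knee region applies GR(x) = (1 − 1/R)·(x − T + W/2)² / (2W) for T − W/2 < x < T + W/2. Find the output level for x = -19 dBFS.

x − T + W/2 = -19 − (-21) + 5 = 7.
GR = (1 − 1/5) × 7² / 20 = 0.8 × 49 / 20 = 1.96 dB.
Output = -19 − 1.96 = -20.96 dBFS.

-20.96 dBFS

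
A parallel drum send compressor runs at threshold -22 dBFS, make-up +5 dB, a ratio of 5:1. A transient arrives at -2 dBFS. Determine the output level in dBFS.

-13 dBFS

-2 dBFS sits 20 dB over threshold.
5:1 compression reduces that to 20/5 = 4 dB over.
Output = -22 + 4 = -18 dBFS; make-up adds 5 dB, giving -13 dBFS.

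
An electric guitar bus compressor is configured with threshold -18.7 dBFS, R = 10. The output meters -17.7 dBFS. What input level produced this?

-8.7 dBFS

That's 1 dB above the -18.7 dBFS threshold.
Input overshoot = R × output overshoot = 10 dB → input = -18.7 + 10 = -8.7 dBFS.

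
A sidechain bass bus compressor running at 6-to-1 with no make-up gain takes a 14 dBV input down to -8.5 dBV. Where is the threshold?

-13 dBV

Gain reduction = 14 − (-8.5) = 22.5 dB; output overshoot = GR / (R − 1) = 22.5 / 5 = 4.5 dB.
Threshold = output − output overshoot = -8.5 − 4.5 = -13 dBV.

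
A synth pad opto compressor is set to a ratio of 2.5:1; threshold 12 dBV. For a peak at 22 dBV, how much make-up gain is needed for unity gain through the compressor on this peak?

Overshoot 10 dB → 10/2.5 = 4 dB after compression, so the compressed level is 12 + 4 = 16 dBV.
Make-up = target − compressed = 22 − 16 = 6 dB.

6 dB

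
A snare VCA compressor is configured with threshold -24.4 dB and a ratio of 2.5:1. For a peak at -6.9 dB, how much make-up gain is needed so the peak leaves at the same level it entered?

Overshoot 17.5 dB → 17.5/2.5 = 7 dB after compression, so the compressed level is -24.4 + 7 = -17.4 dB.
Make-up = target − compressed = -6.9 − (-17.4) = 10.5 dB.

10.5 dB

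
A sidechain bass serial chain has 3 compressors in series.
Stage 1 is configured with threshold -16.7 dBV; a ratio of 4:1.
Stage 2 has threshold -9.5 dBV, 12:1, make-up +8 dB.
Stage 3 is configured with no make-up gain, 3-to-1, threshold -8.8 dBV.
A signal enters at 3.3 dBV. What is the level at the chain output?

-7.1 dBV

Stage 1: 3.3 dBV is 20 dB over -16.7 dBV; at 4:1 that becomes 5 dB over, giving -11.7 dBV.
Stage 2: below threshold (-11.7 ≤ -9.5); passes unchanged; make-up brings it to -3.7 dBV.
Stage 3: -3.7 dBV is 5.1 dB over -8.8 dBV; at 3:1 that becomes 1.7 dB over, giving -7.1 dBV.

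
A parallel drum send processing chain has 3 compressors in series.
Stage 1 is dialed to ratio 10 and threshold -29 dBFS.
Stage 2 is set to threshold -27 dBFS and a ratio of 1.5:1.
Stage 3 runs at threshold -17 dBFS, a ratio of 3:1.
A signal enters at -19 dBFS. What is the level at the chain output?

-28 dBFS

Stage 1: -19 dBFS is 10 dB over -29 dBFS; at 10:1 that becomes 1 dB over, giving -28 dBFS.
Stage 2: -28 dBFS ≤ -27 dBFS, so stage 2 doesn't engage; output -28 dBFS.
Stage 3: below threshold (-28 ≤ -17); passes unchanged; output -28 dBFS.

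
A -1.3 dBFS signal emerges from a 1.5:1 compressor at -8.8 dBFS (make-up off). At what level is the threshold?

-23.8 dBFS

Gain reduction = -1.3 − (-8.8) = 7.5 dB; output overshoot = GR / (R − 1) = 7.5 / 0.5 = 15 dB.
Threshold = output − output overshoot = -8.8 − 15 = -23.8 dBFS.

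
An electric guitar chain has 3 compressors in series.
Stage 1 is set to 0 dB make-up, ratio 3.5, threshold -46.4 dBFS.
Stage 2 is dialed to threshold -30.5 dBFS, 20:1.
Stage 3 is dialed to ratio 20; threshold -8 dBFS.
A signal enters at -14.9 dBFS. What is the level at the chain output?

-37.4 dBFS

Stage 1: overshoot 31.5 dB → 31.5/3.5 = 9 dB → -37.4 dBFS.
Stage 2: below threshold (-37.4 ≤ -30.5); passes unchanged; output -37.4 dBFS.
Stage 3: -37.4 dBFS ≤ -8 dBFS, so stage 3 doesn't engage; output -37.4 dBFS.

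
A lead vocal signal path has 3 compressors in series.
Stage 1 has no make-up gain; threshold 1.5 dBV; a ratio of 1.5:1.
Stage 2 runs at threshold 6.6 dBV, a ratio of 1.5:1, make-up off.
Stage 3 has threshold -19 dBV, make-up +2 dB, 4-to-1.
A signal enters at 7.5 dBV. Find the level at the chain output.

Stage 1: 6 dB above 1.5 dBV, reduced 1.5:1 to 4 dB above → 5.5 dBV.
Stage 2: below threshold (5.5 ≤ 6.6); passes unchanged; output 5.5 dBV.
Stage 3: 24.5 dB above -19 dBV, reduced 4:1 to 6.125 dB above → -12.875 dBV; +2 dB make-up → -10.875 dBV.

-10.875 dBV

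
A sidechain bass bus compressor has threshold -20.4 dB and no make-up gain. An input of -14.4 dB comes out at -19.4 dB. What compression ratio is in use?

Input overshoot = -14.4 − (-20.4) = 6 dB; output overshoot = -19.4 − (-20.4) = 1 dB.
Ratio = 6 / 1 = 6.

6:1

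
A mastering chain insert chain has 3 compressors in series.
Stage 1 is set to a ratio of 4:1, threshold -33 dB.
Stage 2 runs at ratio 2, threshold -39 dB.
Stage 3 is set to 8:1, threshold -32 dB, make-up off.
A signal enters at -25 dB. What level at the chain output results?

Stage 1: 8 dB above -33 dB, reduced 4:1 to 2 dB above → -31 dB.
Stage 2: -31 dB is 8 dB over -39 dB; at 2:1 that becomes 4 dB over, giving -35 dB.
Stage 3: below threshold (-35 ≤ -32); passes unchanged; output -35 dB.

-35 dB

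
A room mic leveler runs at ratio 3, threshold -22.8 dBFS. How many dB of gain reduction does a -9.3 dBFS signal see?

Overshoot = -9.3 − (-22.8) = 13.5 dB.
At 3:1, output sits 13.5/3 = 4.5 dB above threshold.
GR = overshoot in − overshoot out = 13.5 − 4.5 = 9 dB.

9 dB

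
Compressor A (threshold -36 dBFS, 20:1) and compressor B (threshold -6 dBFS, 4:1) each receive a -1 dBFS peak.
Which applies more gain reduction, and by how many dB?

A, by 29.5 dB

A: overshoot 35 dB → output overshoot 1.75 dB → GR 33.25 dB.
B: overshoot 5 dB → output overshoot 1.25 dB → GR 3.75 dB.
A applies 29.5 dB more gain reduction.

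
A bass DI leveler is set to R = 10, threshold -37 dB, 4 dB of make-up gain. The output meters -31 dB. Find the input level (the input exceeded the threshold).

-17 dB

Before make-up, the level was -31 − 4 = -35 dB.
That's 2 dB above the -37 dB threshold.
Undo the ratio: input overshoot = 2 × 10 = 20 dB, giving input = -17 dB.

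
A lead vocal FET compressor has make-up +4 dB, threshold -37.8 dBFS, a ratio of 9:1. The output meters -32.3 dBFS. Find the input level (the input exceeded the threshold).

Before make-up, the level was -32.3 − 4 = -36.3 dBFS.
The compressed level sits -36.3 − (-37.8) = 1.5 dB over threshold.
Input overshoot = R × output overshoot = 13.5 dB → input = -37.8 + 13.5 = -24.3 dBFS.

-24.3 dBFS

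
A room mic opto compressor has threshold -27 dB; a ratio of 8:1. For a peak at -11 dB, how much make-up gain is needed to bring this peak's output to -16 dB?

9 dB

The peak compresses to -27 + 16/8 = -25 dB.
To reach -16 dB requires -16 − (-25) = 9 dB of make-up.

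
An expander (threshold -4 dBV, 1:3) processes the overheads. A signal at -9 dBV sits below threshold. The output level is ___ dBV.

Undershoot = (-4) − (-9) = 5 dB.
At 1:3, that expands to 15 dB under threshold.
Output = -4 − 15 = -19 dBV.

-19 dBV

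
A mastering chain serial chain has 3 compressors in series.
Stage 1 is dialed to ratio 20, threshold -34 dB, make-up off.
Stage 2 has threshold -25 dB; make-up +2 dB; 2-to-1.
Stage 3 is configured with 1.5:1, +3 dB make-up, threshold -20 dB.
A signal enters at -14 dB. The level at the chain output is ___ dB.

Stage 1: -14 dB is 20 dB over -34 dB; at 20:1 that becomes 1 dB over, giving -33 dB.
Stage 2: below threshold (-33 ≤ -25); passes unchanged; make-up brings it to -31 dB.
Stage 3: -31 dB ≤ -20 dB, so stage 3 doesn't engage; make-up brings it to -28 dB.

-28 dB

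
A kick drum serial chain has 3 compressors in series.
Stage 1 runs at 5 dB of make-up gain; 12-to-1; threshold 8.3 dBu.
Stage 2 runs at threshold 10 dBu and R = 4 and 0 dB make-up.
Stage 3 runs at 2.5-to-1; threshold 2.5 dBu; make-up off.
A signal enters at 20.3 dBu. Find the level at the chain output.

5.93 dBu

Stage 1: 20.3 dBu is 12 dB over 8.3 dBu; at 12:1 that becomes 1 dB over, giving 9.3 dBu; +5 dB make-up → 14.3 dBu.
Stage 2: overshoot 4.3 dB → 4.3/4 = 1.075 dB → 11.075 dBu.
Stage 3: 8.575 dB above 2.5 dBu, reduced 2.5:1 to 3.43 dB above → 5.93 dBu.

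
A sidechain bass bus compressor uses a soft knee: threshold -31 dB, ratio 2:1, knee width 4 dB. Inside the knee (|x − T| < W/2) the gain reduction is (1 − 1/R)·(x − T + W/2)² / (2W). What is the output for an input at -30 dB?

-30.5625 dB

x − T + W/2 = -30 − (-31) + 2 = 3.
GR = (1 − 1/2) × 3² / 8 = 0.5 × 9 / 8 = 0.5625 dB.
Output = -30 − 0.5625 = -30.5625 dB.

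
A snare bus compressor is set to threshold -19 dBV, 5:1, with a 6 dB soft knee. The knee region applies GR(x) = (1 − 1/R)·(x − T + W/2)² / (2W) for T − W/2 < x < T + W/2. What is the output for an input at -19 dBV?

x − T + W/2 = -19 − (-19) + 3 = 3.
GR = (1 − 1/5) × 3² / 12 = 0.8 × 9 / 12 = 0.6 dB.
Output = -19 − 0.6 = -19.6 dBV.

-19.6 dBV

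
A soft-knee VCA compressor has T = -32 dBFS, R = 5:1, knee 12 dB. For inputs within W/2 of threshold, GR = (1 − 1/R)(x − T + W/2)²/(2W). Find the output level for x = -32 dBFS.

x − T + W/2 = -32 − (-32) + 6 = 6.
GR = (1 − 1/5) × 6² / 24 = 0.8 × 36 / 24 = 1.2 dB.
Output = -32 − 1.2 = -33.2 dBFS.

-33.2 dBFS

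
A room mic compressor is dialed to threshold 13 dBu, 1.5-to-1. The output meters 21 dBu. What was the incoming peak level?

25 dBu

That's 8 dB above the 13 dBu threshold.
Before 1.5:1 compression the overshoot was 8 × 1.5 = 12 dB, so input = 13 + 12 = 25 dBu.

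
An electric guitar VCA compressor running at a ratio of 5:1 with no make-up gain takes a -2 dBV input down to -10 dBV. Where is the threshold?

Let T be the threshold. Output overshoot = (input overshoot)/R, so -10 − T = (-2 − T)/5.
5·(-10 − T) = -2 − T → 4·T = -50 − (-2) = -48.
T = -48/4 = -12 dBV.

-12 dBV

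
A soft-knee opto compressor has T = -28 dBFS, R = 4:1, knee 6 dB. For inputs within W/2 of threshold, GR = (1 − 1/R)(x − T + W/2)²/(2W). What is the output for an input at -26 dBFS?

-27.5625 dBFS

x − T + W/2 = -26 − (-28) + 3 = 5.
GR = (1 − 1/4) × 5² / 12 = 0.75 × 25 / 12 = 1.5625 dB.
Output = -26 − 1.5625 = -27.5625 dBFS.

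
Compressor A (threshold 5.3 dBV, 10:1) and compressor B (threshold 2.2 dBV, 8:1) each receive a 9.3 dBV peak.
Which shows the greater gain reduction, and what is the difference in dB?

A: 4 dB over, compressed to 0.4 dB over, so 3.6 dB of GR.
B: 7.1 dB over, compressed to 0.8875 dB over, so 6.2125 dB of GR.
Difference: 2.6125 dB in favour of B.

B, by 2.6125 dB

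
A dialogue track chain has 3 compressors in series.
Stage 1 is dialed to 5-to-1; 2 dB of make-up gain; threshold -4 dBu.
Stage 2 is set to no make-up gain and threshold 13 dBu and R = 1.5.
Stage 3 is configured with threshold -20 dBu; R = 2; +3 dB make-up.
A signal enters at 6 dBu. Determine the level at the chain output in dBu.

Stage 1: 6 dBu is 10 dB over -4 dBu; at 5:1 that becomes 2 dB over, giving -2 dBu; +2 dB make-up → 0 dBu.
Stage 2: 0 dBu ≤ 13 dBu, so stage 2 doesn't engage; output 0 dBu.
Stage 3: 20 dB above -20 dBu, reduced 2:1 to 10 dB above → -10 dBu; +3 dB make-up → -7 dBu.

-7 dBu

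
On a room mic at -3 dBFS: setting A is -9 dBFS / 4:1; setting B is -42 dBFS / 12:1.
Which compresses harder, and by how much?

A: 6 dB over, compressed to 1.5 dB over, so 4.5 dB of GR.
B: 39 dB over, compressed to 3.25 dB over, so 35.75 dB of GR.
B reduces 31.25 dB more.

B, by 31.25 dB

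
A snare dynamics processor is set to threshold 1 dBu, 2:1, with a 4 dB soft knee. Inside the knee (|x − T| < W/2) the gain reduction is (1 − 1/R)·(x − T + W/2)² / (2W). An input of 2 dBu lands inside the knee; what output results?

x − T + W/2 = 2 − 1 + 2 = 3.
GR = (1 − 1/2) × 3² / 8 = 0.5 × 9 / 8 = 0.5625 dB.
Output = 2 − 0.5625 = 1.4375 dBu.

1.4375 dBu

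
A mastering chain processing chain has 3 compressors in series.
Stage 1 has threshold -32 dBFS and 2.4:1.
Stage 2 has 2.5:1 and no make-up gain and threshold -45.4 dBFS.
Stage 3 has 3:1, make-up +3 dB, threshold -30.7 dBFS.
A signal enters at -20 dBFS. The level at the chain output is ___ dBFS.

-35.04 dBFS

Stage 1: overshoot 12 dB → 12/2.4 = 5 dB → -27 dBFS.
Stage 2: overshoot 18.4 dB → 18.4/2.5 = 7.36 dB → -38.04 dBFS.
Stage 3: -38.04 dBFS ≤ -30.7 dBFS, so stage 3 doesn't engage; make-up brings it to -35.04 dBFS.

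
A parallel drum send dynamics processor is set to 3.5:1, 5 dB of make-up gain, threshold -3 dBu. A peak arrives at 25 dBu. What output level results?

Overshoot: 25 − (-3) = 28 dB.
3.5:1 compression reduces that to 28/3.5 = 8 dB over.
That puts the output at 5 dBu; make-up adds 5 dB, giving 10 dBu.

10 dBu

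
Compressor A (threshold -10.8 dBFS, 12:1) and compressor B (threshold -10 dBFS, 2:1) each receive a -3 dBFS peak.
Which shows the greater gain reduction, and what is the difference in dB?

A, by 3.65 dB

A: overshoot 7.8 dB → output overshoot 0.65 dB → GR 7.15 dB.
B: overshoot 7 dB → output overshoot 3.5 dB → GR 3.5 dB.
A reduces 3.65 dB more.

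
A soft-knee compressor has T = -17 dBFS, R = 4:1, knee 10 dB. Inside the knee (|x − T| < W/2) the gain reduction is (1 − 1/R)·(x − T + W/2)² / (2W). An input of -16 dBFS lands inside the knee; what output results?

x − T + W/2 = -16 − (-17) + 5 = 6.
GR = (1 − 1/4) × 6² / 20 = 0.75 × 36 / 20 = 1.35 dB.
Output = -16 − 1.35 = -17.35 dBFS.

-17.35 dBFS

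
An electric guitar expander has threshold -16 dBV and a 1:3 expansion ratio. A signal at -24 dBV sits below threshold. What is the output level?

The input is 8 dB below the -16 dBV threshold.
A 1:3 expander multiplies undershoot by 3: 8 × 3 = 24 dB below threshold.
Output = -16 − 24 = -40 dBV.

-40 dBV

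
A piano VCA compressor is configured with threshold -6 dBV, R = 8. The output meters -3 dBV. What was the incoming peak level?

18 dBV

The compressed level sits -3 − (-6) = 3 dB over threshold.
Undo the ratio: input overshoot = 3 × 8 = 24 dB, giving input = 18 dBV.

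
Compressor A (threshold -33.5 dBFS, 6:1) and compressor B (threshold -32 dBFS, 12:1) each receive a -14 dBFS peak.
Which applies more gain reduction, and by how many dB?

A: GR = 19.5 − 19.5/6 = 16.25 dB.
B: GR = 18 − 18/12 = 16.5 dB.
B applies 0.25 dB more gain reduction.

B, by 0.25 dB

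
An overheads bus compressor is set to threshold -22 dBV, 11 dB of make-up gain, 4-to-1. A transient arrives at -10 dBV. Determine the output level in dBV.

-10 dBV sits 12 dB over threshold.
4:1 compression reduces that to 12/4 = 3 dB over.
That puts the output at -19 dBV; make-up adds 11 dB, giving -8 dBV.

-8 dBV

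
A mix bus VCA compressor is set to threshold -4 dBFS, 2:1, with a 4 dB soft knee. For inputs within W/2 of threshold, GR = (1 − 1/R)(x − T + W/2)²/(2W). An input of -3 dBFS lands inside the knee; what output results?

x − T + W/2 = -3 − (-4) + 2 = 3.
GR = (1 − 1/2) × 3² / 8 = 0.5 × 9 / 8 = 0.5625 dB.
Output = -3 − 0.5625 = -3.5625 dBFS.

-3.5625 dBFS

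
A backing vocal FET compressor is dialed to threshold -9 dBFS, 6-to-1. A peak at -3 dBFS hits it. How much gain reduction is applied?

-3 dBFS exceeds the threshold by 6 dB.
At 6:1, output sits 6/6 = 1 dB above threshold.
So the signal is attenuated by 6 − 1 = 5 dB.

5 dB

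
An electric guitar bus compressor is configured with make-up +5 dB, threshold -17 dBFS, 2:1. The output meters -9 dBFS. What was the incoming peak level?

-11 dBFS

Remove make-up: -9 − 5 = -14 dBFS.
The compressed level sits -14 − (-17) = 3 dB over threshold.
Input overshoot = R × output overshoot = 6 dB → input = -17 + 6 = -11 dBFS.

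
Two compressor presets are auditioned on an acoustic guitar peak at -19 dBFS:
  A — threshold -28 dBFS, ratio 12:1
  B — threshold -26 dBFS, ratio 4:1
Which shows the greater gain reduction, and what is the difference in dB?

A: GR = 9 − 9/12 = 8.25 dB.
B: GR = 7 − 7/4 = 5.25 dB.
A applies 3 dB more gain reduction.

A, by 3 dB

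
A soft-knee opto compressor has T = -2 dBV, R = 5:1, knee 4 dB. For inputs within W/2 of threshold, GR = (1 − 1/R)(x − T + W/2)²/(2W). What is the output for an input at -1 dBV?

x − T + W/2 = -1 − (-2) + 2 = 3.
GR = (1 − 1/5) × 3² / 8 = 0.8 × 9 / 8 = 0.9 dB.
Output = -1 − 0.9 = -1.9 dBV.

-1.9 dBV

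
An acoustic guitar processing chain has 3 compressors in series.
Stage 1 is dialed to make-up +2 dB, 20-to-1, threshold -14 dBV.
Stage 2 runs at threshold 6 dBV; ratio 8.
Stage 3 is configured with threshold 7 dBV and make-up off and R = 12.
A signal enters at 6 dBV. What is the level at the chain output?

-11 dBV

Stage 1: overshoot 20 dB → 20/20 = 1 dB → -13 dBV; +2 dB make-up → -11 dBV.
Stage 2: -11 dBV ≤ 6 dBV, so stage 2 doesn't engage; output -11 dBV.
Stage 3: -11 dBV is at or below the 7 dBV threshold — no compression; output -11 dBV.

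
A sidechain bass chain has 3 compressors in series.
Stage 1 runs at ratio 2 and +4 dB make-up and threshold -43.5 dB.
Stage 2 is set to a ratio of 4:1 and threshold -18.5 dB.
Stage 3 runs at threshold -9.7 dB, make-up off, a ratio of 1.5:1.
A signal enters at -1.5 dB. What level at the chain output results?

Stage 1: 42 dB above -43.5 dB, reduced 2:1 to 21 dB above → -22.5 dB; +4 dB make-up → -18.5 dB.
Stage 2: -18.5 dB ≤ -18.5 dB, so stage 2 doesn't engage; output -18.5 dB.
Stage 3: -18.5 dB ≤ -9.7 dB, so stage 3 doesn't engage; output -18.5 dB.

-18.5 dB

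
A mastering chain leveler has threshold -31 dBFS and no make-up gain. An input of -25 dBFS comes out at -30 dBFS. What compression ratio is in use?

Input overshoot = -25 − (-31) = 6 dB; output overshoot = -30 − (-31) = 1 dB.
Ratio = 6 / 1 = 6.

6:1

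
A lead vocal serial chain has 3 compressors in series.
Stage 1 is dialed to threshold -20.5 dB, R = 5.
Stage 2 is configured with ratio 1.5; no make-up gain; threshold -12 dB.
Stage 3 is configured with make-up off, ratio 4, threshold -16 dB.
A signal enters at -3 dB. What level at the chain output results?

Stage 1: 17.5 dB above -20.5 dB, reduced 5:1 to 3.5 dB above → -17 dB.
Stage 2: -17 dB is at or below the -12 dB threshold — no compression; output -17 dB.
Stage 3: -17 dB is at or below the -16 dB threshold — no compression; output -17 dB.

-17 dB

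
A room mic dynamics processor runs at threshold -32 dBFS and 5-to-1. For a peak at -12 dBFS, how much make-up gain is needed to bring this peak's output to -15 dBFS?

13 dB

Without make-up, output = threshold + overshoot/5 = -32 + 4 = -28 dBFS.
Gap to target: 13 dB.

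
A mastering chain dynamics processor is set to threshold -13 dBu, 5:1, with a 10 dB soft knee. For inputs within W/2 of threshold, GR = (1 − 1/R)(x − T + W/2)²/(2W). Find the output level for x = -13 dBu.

-14 dBu

x − T + W/2 = -13 − (-13) + 5 = 5.
GR = (1 − 1/5) × 5² / 20 = 0.8 × 25 / 20 = 1 dB.
Output = -13 − 1 = -14 dBu.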